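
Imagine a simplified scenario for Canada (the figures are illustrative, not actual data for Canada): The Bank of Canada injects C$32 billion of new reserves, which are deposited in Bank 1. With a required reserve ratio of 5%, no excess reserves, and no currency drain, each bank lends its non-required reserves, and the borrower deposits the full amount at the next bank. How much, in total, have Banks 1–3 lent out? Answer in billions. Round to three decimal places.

Bank i lends (1 − rr)^i of the original deposit: Bank 1 lends 32·0.9500 = 30.4000, Bank 2 lends 32·0.9500² = 28.8800, and so on.
Summing a geometric series: total = 32·[0.9500·(1 − 0.9500^3) / (1 − 0.9500)] = 86.7160 billion.

C$86.716 billion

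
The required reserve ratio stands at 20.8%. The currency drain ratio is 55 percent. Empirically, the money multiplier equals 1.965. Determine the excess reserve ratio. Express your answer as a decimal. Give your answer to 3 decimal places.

0.031

Using m = 1.965. Since m = (1 + c)/(c + rr + e), the denominator satisfies c + rr + e = (1 + c)/m = (1 + 0.55) / 1.965 ≈ 0.788804.
With c = 0.55 and rr = 0.208, the excess reserve ratio is 0.788804 − 0.55 − 0.208 = 0.030804.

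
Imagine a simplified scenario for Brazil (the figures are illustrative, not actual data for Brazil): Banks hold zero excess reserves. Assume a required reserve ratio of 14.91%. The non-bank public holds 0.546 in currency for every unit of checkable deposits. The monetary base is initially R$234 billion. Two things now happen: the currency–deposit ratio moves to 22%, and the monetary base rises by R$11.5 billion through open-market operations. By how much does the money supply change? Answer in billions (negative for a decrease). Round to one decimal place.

Before: m₁ = (1 + 0.546) / (0.1491 + 0.546) ≈ 2.22414, MB₁ = 234, so M₁ = 2.22414 × 234 ≈ 520.4488 billion.
After: m₂ = (1 + 0.22) / (0.1491 + 0.22) ≈ 3.30534, MB₂ = 234 + 11.5 = 245.5, so M₂ = 3.30534 × 245.5 ≈ 811.461 billion.
ΔM = M₂ − M₁ = 811.461 − 520.4488 = 291.0122 billion.

R$291.0 billion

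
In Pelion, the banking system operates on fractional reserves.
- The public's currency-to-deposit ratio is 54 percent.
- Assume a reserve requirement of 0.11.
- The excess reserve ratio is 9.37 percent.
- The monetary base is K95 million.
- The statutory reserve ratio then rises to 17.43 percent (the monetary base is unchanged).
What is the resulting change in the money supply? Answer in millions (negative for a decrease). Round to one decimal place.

Initially m₁ = (1 + 0.54) / (0.11 + 0.0937 + 0.54) ≈ 2.0707, so M₁ = 2.0707 × 95 = 196.7165 million.
After the change m₂ = (1 + 0.54) / (0.1743 + 0.0937 + 0.54) ≈ 1.9059, so M₂ = 1.9059 × 95 = 181.0605 million.
ΔM = M₂ − M₁ = 181.0605 − 196.7165 = -15.656 million.

-15.7 million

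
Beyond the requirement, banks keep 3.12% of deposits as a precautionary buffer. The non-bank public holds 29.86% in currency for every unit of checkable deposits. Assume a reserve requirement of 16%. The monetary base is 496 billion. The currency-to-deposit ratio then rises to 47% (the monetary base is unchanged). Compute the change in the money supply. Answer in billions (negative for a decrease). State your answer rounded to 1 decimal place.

Initially m₁ = (1 + 0.2986) / (0.16 + 0.0312 + 0.2986) ≈ 2.65129, so M₁ = 2.65129 × 496 ≈ 1315.0398 billion.
After the change m₂ = (1 + 0.47) / (0.16 + 0.0312 + 0.47) ≈ 2.22323, so M₂ = 2.22323 × 496 ≈ 1102.7221 billion.
ΔM = M₂ − M₁ = 1102.7221 − 1315.0398 = -212.3177 billion.

-212.3 billion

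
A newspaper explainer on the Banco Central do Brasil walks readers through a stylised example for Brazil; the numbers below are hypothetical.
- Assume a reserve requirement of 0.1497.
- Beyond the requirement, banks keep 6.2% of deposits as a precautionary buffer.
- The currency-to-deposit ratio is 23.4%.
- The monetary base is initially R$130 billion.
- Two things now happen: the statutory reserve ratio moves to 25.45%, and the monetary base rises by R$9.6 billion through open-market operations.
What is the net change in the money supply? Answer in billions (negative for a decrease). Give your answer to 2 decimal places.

Before: m₁ = (1 + 0.234) / (0.1497 + 0.062 + 0.234) ≈ 2.768678, MB₁ = 130, so M₁ = 2.768678 × 130 ≈ 359.9281 billion.
After: m₂ = (1 + 0.234) / (0.2545 + 0.062 + 0.234) ≈ 2.241599, MB₂ = 130 + 9.6 = 139.6, so M₂ = 2.241599 × 139.6 ≈ 312.9272 billion.
ΔM = M₂ − M₁ = 312.9272 − 359.9281 = -47.0009 billion.

-47.00 billion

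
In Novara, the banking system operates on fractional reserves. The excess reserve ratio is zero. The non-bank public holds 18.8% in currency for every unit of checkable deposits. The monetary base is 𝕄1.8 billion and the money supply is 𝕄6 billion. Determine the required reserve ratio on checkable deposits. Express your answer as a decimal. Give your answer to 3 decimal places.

Using m = M/MB = 6/1.8 ≈ 3.333333. Since m = (1 + c)/(c + rr + e), the denominator satisfies c + rr + e = (1 + c)/m = (1 + 0.188) / 3.333333 ≈ 0.356400.
With c = 0.188 and e = 0, the required reserve ratio on checkable deposits is 0.356400 − 0.188 − 0 = 0.1684.

0.168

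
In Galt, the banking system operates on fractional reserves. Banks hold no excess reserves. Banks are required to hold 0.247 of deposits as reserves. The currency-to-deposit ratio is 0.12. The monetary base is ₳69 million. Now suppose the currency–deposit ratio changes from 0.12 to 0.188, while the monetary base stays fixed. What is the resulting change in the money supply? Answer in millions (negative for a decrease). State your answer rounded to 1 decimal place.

Initially m₁ = (1 + 0.12) / (0.247 + 0.12) ≈ 3.0518, so M₁ = 3.0518 × 69 = 210.5742 million.
After the change m₂ = (1 + 0.188) / (0.247 + 0.188) ≈ 2.7310, so M₂ = 2.7310 × 69 = 188.439 million.
ΔM = M₂ − M₁ = 188.439 − 210.5742 = -22.1352 million.

-22.1 million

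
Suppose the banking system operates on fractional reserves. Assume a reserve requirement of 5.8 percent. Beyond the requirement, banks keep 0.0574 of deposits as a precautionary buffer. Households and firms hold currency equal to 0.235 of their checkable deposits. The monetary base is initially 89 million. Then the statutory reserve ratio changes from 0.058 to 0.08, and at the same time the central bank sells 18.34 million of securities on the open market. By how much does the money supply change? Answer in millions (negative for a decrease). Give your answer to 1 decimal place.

-79.4 million

Before: m₁ = (1 + 0.235) / (0.058 + 0.0574 + 0.235) ≈ 3.5245, MB₁ = 89, so M₁ = 3.5245 × 89 = 313.6805 million.
After: m₂ = (1 + 0.235) / (0.08 + 0.0574 + 0.235) ≈ 3.3163, MB₂ = 89 − 18.34 = 70.66, so M₂ = 3.3163 × 70.66 ≈ 234.3298 million.
ΔM = M₂ − M₁ = 234.3298 − 313.6805 = -79.3507 million.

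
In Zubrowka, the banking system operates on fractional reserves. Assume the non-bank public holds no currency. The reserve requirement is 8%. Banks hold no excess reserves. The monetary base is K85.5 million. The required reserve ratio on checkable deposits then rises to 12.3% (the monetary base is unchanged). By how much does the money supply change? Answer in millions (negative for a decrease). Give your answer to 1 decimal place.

-373.6 million

Initially m₁ = 1 / (0.08) = 12.5, so M₁ = 12.5 × 85.5 = 1068.75 million.
After the change m₂ = 1 / (0.123) ≈ 8.1301, so M₂ = 8.1301 × 85.5 ≈ 695.1236 million.
ΔM = M₂ − M₁ = 695.1236 − 1068.75 = -373.6264 million.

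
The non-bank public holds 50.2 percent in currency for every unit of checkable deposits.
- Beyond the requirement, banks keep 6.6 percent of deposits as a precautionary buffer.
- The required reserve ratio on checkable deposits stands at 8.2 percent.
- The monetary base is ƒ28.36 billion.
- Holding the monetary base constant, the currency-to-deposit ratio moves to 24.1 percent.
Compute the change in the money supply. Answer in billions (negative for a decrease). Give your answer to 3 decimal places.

Initially m₁ = (1 + 0.502) / (0.082 + 0.066 + 0.502) ≈ 2.310769, so M₁ = 2.310769 × 28.36 ≈ 65.5334 billion.
After the change m₂ = (1 + 0.241) / (0.082 + 0.066 + 0.241) ≈ 3.190231, so M₂ = 3.190231 × 28.36 ≈ 90.475 billion.
ΔM = M₂ − M₁ = 90.475 − 65.5334 = 24.9416 billion.

ƒ24.942 billion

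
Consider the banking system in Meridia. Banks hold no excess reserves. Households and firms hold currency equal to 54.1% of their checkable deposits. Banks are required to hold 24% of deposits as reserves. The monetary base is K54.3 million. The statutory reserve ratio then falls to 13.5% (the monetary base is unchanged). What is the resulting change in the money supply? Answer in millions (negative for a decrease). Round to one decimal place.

K16.6 million

Initially m₁ = (1 + 0.541) / (0.24 + 0.541) ≈ 1.9731, so M₁ = 1.9731 × 54.3 ≈ 107.1393 million.
After the change m₂ = (1 + 0.541) / (0.135 + 0.541) ≈ 2.2796, so M₂ = 2.2796 × 54.3 ≈ 123.7823 million.
ΔM = M₂ − M₁ = 123.7823 − 107.1393 = 16.643 million.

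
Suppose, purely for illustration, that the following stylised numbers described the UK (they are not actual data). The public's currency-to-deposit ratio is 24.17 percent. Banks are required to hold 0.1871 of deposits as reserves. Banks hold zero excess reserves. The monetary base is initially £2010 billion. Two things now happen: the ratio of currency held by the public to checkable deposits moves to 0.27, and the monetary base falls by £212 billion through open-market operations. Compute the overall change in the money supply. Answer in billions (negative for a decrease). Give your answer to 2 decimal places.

-824.93 billion

Before: m₁ = (1 + 0.2417) / (0.1871 + 0.2417) ≈ 2.8957556, MB₁ = 2010, so M₁ = 2.8957556 × 2010 ≈ 5820.4688 billion.
After: m₂ = (1 + 0.27) / (0.1871 + 0.27) ≈ 2.7783855, MB₂ = 2010 − 212 = 1798, so M₂ = 2.7783855 × 1798 ≈ 4995.5371 billion.
ΔM = M₂ − M₁ = 4995.5371 − 5820.4688 = -824.9317 billion.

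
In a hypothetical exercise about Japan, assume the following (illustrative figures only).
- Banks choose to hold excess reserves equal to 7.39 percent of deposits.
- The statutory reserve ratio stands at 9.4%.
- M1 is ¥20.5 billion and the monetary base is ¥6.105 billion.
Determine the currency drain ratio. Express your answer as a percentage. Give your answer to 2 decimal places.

18.50%

Using m = M/MB = 20.5/6.105 ≈ 3.357903. From m = (1 + c)/(c + rr + e), rearranging gives 1 + c = m·(c + rr + e), so c·(1 − m) = m·(rr + e) − 1.
Hence c = [m·(rr + e) − 1]/(1 − m) = [3.357903 × (0.094 + 0.0739) − 1] / (1 − 3.357903) ≈ 0.184998.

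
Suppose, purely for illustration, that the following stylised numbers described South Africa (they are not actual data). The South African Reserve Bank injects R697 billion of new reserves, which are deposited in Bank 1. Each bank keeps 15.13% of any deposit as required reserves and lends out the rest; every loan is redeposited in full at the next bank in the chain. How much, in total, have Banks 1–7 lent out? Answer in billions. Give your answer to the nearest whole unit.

Bank i lends (1 − rr)^i of the original deposit: Bank 1 lends 697·0.8487 = 591.5439, Bank 2 lends 697·0.8487² ≈ 502.0433, and so on.
Summing a geometric series: total = 697·[0.8487·(1 − 0.8487^7) / (1 − 0.8487)] ≈ 2669.7251 billion.

R2670 billion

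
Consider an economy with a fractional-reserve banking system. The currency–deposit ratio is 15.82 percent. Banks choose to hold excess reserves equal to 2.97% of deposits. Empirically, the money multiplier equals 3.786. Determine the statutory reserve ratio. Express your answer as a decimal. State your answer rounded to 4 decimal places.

Using m = 3.786. Since m = (1 + c)/(c + rr + e), the denominator satisfies c + rr + e = (1 + c)/m = (1 + 0.1582) / 3.786 ≈ 0.305917.
With c = 0.1582 and e = 0.0297, the statutory reserve ratio is 0.305917 − 0.1582 − 0.0297 = 0.118017.

0.1180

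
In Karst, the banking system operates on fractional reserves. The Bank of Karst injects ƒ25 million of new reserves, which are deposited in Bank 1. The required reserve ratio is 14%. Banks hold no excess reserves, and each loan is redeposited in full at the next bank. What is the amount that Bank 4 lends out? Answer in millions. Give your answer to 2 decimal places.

Each bank lends a fraction (1 − rr) = 0.8600 of the deposit it receives, so Bank 4 receives 25·0.8600^3 and lends 25·0.8600^4 ≈ 13.6752 million.

ƒ13.68 million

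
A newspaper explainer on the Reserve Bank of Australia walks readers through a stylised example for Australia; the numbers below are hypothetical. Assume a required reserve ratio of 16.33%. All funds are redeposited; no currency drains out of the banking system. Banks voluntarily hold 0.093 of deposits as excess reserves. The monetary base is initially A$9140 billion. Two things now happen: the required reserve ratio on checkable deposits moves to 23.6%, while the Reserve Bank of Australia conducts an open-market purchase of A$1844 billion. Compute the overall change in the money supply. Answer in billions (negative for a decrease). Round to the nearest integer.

-2275 billion

Before: m₁ = 1 / (0.1633 + 0.093) ≈ 3.901678, MB₁ = 9140, so M₁ = 3.901678 × 9140 ≈ 35661.3369 billion.
After: m₂ = 1 / (0.236 + 0.093) ≈ 3.039514, MB₂ = 9140 + 1844 = 10984, so M₂ = 3.039514 × 10984 ≈ 33386.0218 billion.
ΔM = M₂ − M₁ = 33386.0218 − 35661.3369 = -2275.3151 billion.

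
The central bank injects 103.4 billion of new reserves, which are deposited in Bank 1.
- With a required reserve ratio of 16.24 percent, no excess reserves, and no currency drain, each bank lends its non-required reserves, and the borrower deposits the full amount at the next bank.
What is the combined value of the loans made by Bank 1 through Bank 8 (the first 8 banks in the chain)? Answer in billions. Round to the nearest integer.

Bank i lends (1 − rr)^i of the original deposit: Bank 1 lends 103.4·0.8376 ≈ 86.6078, Bank 2 lends 103.4·0.8376² ≈ 72.5427, and so on.
Summing a geometric series: total = 103.4·[0.8376·(1 − 0.8376^8) / (1 − 0.8376)] ≈ 404.0989 billion.

404 billion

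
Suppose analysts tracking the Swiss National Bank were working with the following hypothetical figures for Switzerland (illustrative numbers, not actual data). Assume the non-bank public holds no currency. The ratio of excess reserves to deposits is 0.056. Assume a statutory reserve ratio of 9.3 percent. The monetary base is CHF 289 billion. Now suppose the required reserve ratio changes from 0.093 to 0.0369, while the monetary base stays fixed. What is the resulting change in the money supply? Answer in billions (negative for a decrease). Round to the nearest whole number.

CHF 1171 billion

Initially m₁ = 1 / (0.093 + 0.056) ≈ 6.7114, so M₁ = 6.7114 × 289 = 1939.5946 billion.
After the change m₂ = 1 / (0.0369 + 0.056) ≈ 10.7643, so M₂ = 10.7643 × 289 = 3110.8827 billion.
ΔM = M₂ − M₁ = 3110.8827 − 1939.5946 = 1171.2881 billion.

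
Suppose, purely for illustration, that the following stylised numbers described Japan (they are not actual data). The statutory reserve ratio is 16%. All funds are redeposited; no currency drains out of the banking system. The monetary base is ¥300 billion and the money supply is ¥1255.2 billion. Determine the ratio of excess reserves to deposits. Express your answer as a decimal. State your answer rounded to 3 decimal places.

0.079

Using m = M/MB = 1255.2/300 = 4.184000. Since m = (1 + c)/(c + rr + e), the denominator satisfies c + rr + e = (1 + c)/m = (1 + 0) / 4.184000 ≈ 0.239006.
With c = 0 and rr = 0.16, the ratio of excess reserves to deposits is 0.239006 − 0 − 0.16 = 0.079006.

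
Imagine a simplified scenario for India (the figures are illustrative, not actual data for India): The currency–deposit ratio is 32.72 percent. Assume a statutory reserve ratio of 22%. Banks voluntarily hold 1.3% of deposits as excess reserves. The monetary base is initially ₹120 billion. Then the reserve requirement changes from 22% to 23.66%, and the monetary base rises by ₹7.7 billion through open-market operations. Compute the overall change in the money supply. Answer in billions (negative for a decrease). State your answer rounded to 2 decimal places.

Before: m₁ = (1 + 0.3272) / (0.22 + 0.013 + 0.3272) ≈ 2.369154, MB₁ = 120, so M₁ = 2.369154 × 120 ≈ 284.2985 billion.
After: m₂ = (1 + 0.3272) / (0.2366 + 0.013 + 0.3272) ≈ 2.300971, MB₂ = 120 + 7.7 = 127.7, so M₂ = 2.300971 × 127.7 ≈ 293.834 billion.
ΔM = M₂ − M₁ = 293.834 − 284.2985 = 9.5355 billion.

₹9.54 billion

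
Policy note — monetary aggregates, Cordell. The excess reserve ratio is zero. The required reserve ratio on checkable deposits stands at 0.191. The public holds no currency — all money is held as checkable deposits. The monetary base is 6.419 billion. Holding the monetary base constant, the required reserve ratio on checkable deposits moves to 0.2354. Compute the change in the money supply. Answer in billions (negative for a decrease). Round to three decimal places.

Initially m₁ = 1 / (0.191) ≈ 5.23560, so M₁ = 5.23560 × 6.419 ≈ 33.6073 billion.
After the change m₂ = 1 / (0.2354) ≈ 4.24809, so M₂ = 4.24809 × 6.419 ≈ 27.2685 billion.
ΔM = M₂ − M₁ = 27.2685 − 33.6073 = -6.3388 billion.

-6.339 billion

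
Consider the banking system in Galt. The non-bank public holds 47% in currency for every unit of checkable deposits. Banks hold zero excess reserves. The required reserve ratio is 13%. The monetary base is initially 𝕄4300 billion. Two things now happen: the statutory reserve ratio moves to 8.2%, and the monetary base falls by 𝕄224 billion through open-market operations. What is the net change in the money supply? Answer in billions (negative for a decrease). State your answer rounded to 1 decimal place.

𝕄319.6 billion

Before: m₁ = (1 + 0.47) / (0.13 + 0.47) = 2.45, MB₁ = 4300, so M₁ = 2.45 × 4300 = 10535 billion.
After: m₂ = (1 + 0.47) / (0.082 + 0.47) ≈ 2.663043, MB₂ = 4300 − 224 = 4076, so M₂ = 2.663043 × 4076 ≈ 10854.5633 billion.
ΔM = M₂ − M₁ = 10854.5633 − 10535 = 319.5633 billion.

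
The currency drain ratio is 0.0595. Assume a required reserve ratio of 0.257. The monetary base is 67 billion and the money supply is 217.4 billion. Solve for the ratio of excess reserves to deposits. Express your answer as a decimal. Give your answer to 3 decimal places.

0.010

Using m = M/MB = 217.4/67 ≈ 3.244776. Since m = (1 + c)/(c + rr + e), the denominator satisfies c + rr + e = (1 + c)/m = (1 + 0.0595) / 3.244776 ≈ 0.326525.
With c = 0.0595 and rr = 0.257, the ratio of excess reserves to deposits is 0.326525 − 0.0595 − 0.257 = 0.010025.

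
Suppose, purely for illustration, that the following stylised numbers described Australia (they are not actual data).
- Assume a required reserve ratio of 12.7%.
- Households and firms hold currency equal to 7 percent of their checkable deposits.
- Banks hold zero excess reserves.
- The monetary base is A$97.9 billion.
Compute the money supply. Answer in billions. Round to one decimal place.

A$531.7 billion

The money multiplier is m = (1 + c) / (rr + c) = (1 + 0.07) / (0.127 + 0.07) ≈ 5.4315.
So M = m × MB = 5.4315 × 97.9 ≈ 531.7438 billion.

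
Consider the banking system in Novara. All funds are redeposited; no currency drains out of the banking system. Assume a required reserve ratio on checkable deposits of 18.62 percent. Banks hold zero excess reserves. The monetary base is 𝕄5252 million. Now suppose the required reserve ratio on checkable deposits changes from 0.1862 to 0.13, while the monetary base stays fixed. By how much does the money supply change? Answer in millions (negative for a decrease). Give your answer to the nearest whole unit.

𝕄12194 million

Initially m₁ = 1 / (0.1862) ≈ 5.37057, so M₁ = 5.37057 × 5252 ≈ 28206.2336 million.
After the change m₂ = 1 / (0.13) ≈ 7.69231, so M₂ = 7.69231 × 5252 ≈ 40400.0121 million.
ΔM = M₂ − M₁ = 40400.0121 − 28206.2336 = 12193.7785 million.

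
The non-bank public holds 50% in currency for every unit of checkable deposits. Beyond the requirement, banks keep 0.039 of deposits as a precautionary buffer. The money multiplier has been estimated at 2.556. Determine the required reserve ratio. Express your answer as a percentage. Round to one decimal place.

4.8%

Using m = 2.556. Since m = (1 + c)/(c + rr + e), the denominator satisfies c + rr + e = (1 + c)/m = (1 + 0.5) / 2.556 ≈ 0.586854.
With c = 0.5 and e = 0.039, the required reserve ratio is 0.586854 − 0.5 − 0.039 = 0.047854.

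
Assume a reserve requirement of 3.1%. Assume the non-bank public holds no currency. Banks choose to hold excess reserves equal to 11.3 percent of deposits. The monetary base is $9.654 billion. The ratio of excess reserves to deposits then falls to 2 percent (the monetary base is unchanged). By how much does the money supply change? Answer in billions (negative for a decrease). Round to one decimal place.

$122.3 billion

Initially m₁ = 1 / (0.031 + 0.113) ≈ 6.9444, so M₁ = 6.9444 × 9.654 ≈ 67.0412 billion.
After the change m₂ = 1 / (0.031 + 0.02) ≈ 19.6078, so M₂ = 19.6078 × 9.654 ≈ 189.2937 billion.
ΔM = M₂ − M₁ = 189.2937 − 67.0412 = 122.2525 billion.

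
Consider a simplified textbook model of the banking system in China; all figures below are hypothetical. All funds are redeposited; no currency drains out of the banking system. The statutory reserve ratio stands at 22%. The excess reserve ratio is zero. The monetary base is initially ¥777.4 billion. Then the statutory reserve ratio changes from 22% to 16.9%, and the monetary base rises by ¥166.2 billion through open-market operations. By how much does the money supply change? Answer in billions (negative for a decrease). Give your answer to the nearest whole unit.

¥2050 billion

Before: m₁ = 1 / (0.22) ≈ 4.5455, MB₁ = 777.4, so M₁ = 4.5455 × 777.4 = 3533.6717 billion.
After: m₂ = 1 / (0.169) ≈ 5.9172, MB₂ = 777.4 + 166.2 = 943.6, so M₂ = 5.9172 × 943.6 ≈ 5583.4699 billion.
ΔM = M₂ − M₁ = 5583.4699 − 3533.6717 = 2049.7982 billion.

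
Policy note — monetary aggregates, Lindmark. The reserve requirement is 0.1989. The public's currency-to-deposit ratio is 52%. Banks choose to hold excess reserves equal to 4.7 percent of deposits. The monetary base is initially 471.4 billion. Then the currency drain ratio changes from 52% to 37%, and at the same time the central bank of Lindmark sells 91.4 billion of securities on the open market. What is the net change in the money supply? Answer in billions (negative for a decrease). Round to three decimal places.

Before: m₁ = (1 + 0.52) / (0.1989 + 0.047 + 0.52) ≈ 1.9845933, MB₁ = 471.4, so M₁ = 1.9845933 × 471.4 ≈ 935.5373 billion.
After: m₂ = (1 + 0.37) / (0.1989 + 0.047 + 0.37) ≈ 2.2243871, MB₂ = 471.4 − 91.4 = 380, so M₂ = 2.2243871 × 380 ≈ 845.2671 billion.
ΔM = M₂ − M₁ = 845.2671 − 935.5373 = -90.2702 billion.

-90.270 billion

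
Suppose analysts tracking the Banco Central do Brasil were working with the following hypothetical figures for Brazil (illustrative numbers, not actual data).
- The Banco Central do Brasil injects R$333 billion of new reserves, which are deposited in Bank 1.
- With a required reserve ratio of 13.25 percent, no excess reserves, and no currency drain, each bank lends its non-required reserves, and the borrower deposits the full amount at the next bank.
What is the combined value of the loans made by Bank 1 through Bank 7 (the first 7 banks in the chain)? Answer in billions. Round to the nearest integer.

R$1374 billion

Bank i lends (1 − rr)^i of the original deposit: Bank 1 lends 333·0.8675 = 288.8775, Bank 2 lends 333·0.8675² ≈ 250.6012, and so on.
Summing a geometric series: total = 333·[0.8675·(1 − 0.8675^7) / (1 − 0.8675)] ≈ 1374.1163 billion.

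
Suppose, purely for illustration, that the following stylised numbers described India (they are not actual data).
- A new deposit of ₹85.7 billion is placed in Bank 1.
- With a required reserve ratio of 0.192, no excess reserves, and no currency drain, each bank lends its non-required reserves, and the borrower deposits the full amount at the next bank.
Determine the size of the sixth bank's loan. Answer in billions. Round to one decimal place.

₹23.8 billion

Each bank lends a fraction (1 − rr) = 0.8080 of the deposit it receives, so Bank 6 receives 85.7·0.8080^5 and lends 85.7·0.8080^6 ≈ 23.8478 billion.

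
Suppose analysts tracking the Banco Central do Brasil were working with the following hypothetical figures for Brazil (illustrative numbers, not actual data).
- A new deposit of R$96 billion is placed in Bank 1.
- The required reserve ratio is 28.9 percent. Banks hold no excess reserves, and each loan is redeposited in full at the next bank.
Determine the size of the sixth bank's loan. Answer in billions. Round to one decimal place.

R$12.4 billion

Each bank lends a fraction (1 − rr) = 0.7110 of the deposit it receives, so Bank 6 receives 96·0.7110^5 and lends 96·0.7110^6 ≈ 12.4019 billion.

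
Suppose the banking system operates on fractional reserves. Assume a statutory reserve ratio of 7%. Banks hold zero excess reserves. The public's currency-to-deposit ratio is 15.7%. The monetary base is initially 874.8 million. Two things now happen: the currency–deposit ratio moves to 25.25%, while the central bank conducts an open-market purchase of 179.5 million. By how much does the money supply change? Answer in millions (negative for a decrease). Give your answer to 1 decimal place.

-364.2 million

Before: m₁ = (1 + 0.157) / (0.07 + 0.157) ≈ 5.096916, MB₁ = 874.8, so M₁ = 5.096916 × 874.8 ≈ 4458.7821 million.
After: m₂ = (1 + 0.2525) / (0.07 + 0.2525) ≈ 3.883721, MB₂ = 874.8 + 179.5 = 1054.3, so M₂ = 3.883721 × 1054.3 ≈ 4094.6071 million.
ΔM = M₂ − M₁ = 4094.6071 − 4458.7821 = -364.175 million.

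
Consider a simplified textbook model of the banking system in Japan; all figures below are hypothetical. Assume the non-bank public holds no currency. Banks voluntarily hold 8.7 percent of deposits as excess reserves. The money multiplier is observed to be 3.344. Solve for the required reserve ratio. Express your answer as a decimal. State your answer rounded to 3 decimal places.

0.212

Using m = 3.344. Since m = (1 + c)/(c + rr + e), the denominator satisfies c + rr + e = (1 + c)/m = (1 + 0) / 3.344 ≈ 0.299043.
With c = 0 and e = 0.087, the required reserve ratio is 0.299043 − 0 − 0.087 = 0.212043.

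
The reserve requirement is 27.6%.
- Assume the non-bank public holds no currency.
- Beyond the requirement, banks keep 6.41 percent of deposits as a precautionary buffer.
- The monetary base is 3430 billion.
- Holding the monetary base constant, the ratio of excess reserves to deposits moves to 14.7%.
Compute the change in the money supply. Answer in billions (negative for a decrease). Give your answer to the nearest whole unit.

-1977 billion

Initially m₁ = 1 / (0.276 + 0.0641) ≈ 2.94031, so M₁ = 2.94031 × 3430 = 10085.2633 billion.
After the change m₂ = 1 / (0.276 + 0.147) ≈ 2.36407, so M₂ = 2.36407 × 3430 = 8108.7601 billion.
ΔM = M₂ − M₁ = 8108.7601 − 10085.2633 = -1976.5032 billion.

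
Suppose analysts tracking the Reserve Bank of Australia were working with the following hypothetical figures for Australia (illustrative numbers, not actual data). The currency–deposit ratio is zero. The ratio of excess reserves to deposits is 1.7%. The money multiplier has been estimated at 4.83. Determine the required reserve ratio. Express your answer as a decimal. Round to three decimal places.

0.190

Using m = 4.83. Since m = (1 + c)/(c + rr + e), the denominator satisfies c + rr + e = (1 + c)/m = (1 + 0) / 4.83 ≈ 0.207039.
With c = 0 and e = 0.017, the required reserve ratio is 0.207039 − 0 − 0.017 = 0.190039.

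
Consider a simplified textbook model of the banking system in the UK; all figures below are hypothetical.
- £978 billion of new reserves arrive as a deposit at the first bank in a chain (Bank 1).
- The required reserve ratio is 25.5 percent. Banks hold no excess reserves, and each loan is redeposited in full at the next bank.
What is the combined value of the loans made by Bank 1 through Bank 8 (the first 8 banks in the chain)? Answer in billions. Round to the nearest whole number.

£2586 billion

Bank i lends (1 − rr)^i of the original deposit: Bank 1 lends 978·0.7450 = 728.6100, Bank 2 lends 978·0.7450² ≈ 542.8144, and so on.
Summing a geometric series: total = 978·[0.7450·(1 − 0.7450^8) / (1 − 0.7450)] ≈ 2586.1469 billion.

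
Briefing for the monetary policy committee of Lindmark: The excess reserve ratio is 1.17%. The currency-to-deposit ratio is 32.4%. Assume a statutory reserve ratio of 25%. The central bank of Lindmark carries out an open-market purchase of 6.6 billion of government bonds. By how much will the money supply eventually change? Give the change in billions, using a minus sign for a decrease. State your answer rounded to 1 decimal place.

14.9 billion

The money multiplier is m = (1 + c) / (rr + e + c) = (1 + 0.324) / (0.25 + 0.0117 + 0.324) ≈ 2.2605.
The purchase adds 6.6 billion of base, so ΔM = m × ΔMB = 2.2605 × (+6.6) = 14.9193 billion.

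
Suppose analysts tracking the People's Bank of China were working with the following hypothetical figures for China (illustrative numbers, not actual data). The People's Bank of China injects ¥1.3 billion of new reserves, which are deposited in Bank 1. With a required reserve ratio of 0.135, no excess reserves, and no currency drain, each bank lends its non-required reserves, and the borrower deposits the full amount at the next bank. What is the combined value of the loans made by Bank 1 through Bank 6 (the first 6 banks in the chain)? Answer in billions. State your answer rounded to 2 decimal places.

Bank i lends (1 − rr)^i of the original deposit: Bank 1 lends 1.3·0.8650 = 1.1245, Bank 2 lends 1.3·0.8650² ≈ 0.9727, and so on.
Summing a geometric series: total = 1.3·[0.8650·(1 − 0.8650^6) / (1 − 0.8650)] ≈ 4.8405 billion.

¥4.84 billion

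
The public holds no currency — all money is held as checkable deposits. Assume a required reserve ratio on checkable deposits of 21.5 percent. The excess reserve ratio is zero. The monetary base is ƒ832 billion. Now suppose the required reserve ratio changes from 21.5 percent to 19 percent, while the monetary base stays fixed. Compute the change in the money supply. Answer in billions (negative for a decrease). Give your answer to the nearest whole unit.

Initially m₁ = 1 / (0.215) ≈ 4.6512, so M₁ = 4.6512 × 832 = 3869.7984 billion.
After the change m₂ = 1 / (0.19) ≈ 5.2632, so M₂ = 5.2632 × 832 = 4378.9824 billion.
ΔM = M₂ − M₁ = 4378.9824 − 3869.7984 = 509.184 billion.

ƒ509 billion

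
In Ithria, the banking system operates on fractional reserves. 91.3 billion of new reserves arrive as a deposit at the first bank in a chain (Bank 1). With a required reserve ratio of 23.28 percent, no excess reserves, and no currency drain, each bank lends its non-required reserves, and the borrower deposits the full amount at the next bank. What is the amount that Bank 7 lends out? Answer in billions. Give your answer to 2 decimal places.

Each bank lends a fraction (1 − rr) = 0.7672 of the deposit it receives, so Bank 7 receives 91.3·0.7672^6 and lends 91.3·0.7672^7 ≈ 14.2834 billion.

14.28 billion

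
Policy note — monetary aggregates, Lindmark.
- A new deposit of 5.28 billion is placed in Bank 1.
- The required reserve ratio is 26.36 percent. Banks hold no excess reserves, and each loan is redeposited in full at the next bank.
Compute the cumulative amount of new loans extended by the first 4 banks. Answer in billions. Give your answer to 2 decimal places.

Bank i lends (1 − rr)^i of the original deposit: Bank 1 lends 5.28·0.7364 ≈ 3.8882, Bank 2 lends 5.28·0.7364² ≈ 2.8633, and so on.
Summing a geometric series: total = 5.28·[0.7364·(1 − 0.7364^4) / (1 − 0.7364)] ≈ 10.4127 billion.

10.41 billion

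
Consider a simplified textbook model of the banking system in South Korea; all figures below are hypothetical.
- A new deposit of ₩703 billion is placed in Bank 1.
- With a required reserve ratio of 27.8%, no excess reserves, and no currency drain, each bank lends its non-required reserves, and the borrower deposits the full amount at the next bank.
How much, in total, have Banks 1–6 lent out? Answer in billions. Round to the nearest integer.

₩1567 billion

Bank i lends (1 − rr)^i of the original deposit: Bank 1 lends 703·0.7220 = 507.5660, Bank 2 lends 703·0.7220² ≈ 366.4627, and so on.
Summing a geometric series: total = 703·[0.7220·(1 − 0.7220^6) / (1 − 0.7220)] ≈ 1567.1517 billion.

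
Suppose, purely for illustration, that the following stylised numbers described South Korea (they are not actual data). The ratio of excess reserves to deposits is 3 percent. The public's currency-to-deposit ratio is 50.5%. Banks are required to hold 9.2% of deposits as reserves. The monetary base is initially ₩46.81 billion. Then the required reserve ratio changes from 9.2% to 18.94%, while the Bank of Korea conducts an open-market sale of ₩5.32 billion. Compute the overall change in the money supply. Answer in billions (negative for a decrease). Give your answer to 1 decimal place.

Before: m₁ = (1 + 0.505) / (0.092 + 0.03 + 0.505) ≈ 2.4003, MB₁ = 46.81, so M₁ = 2.4003 × 46.81 ≈ 112.358 billion.
After: m₂ = (1 + 0.505) / (0.1894 + 0.03 + 0.505) ≈ 2.0776, MB₂ = 46.81 − 5.32 = 41.49, so M₂ = 2.0776 × 41.49 ≈ 86.1996 billion.
ΔM = M₂ − M₁ = 86.1996 − 112.358 = -26.1584 billion.

-26.2 billion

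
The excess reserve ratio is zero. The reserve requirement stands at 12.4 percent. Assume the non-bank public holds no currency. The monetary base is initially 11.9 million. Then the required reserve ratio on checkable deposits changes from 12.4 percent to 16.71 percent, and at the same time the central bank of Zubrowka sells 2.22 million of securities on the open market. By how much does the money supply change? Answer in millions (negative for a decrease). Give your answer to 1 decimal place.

-38.0 million

Before: m₁ = 1 / (0.124) ≈ 8.0645, MB₁ = 11.9, so M₁ = 8.0645 × 11.9 ≈ 95.9676 million.
After: m₂ = 1 / (0.1671) ≈ 5.9844, MB₂ = 11.9 − 2.22 = 9.68, so M₂ = 5.9844 × 9.68 ≈ 57.929 million.
ΔM = M₂ − M₁ = 57.929 − 95.9676 = -38.0386 million.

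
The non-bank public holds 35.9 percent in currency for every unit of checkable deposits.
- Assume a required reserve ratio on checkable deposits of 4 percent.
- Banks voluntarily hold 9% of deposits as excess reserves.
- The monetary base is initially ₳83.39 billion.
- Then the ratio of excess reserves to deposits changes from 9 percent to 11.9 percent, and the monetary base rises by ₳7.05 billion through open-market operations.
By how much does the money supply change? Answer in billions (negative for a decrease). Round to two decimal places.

Before: m₁ = (1 + 0.359) / (0.04 + 0.09 + 0.359) ≈ 2.77914, MB₁ = 83.39, so M₁ = 2.77914 × 83.39 ≈ 231.7525 billion.
After: m₂ = (1 + 0.359) / (0.04 + 0.119 + 0.359) ≈ 2.62355, MB₂ = 83.39 + 7.05 = 90.44, so M₂ = 2.62355 × 90.44 ≈ 237.2739 billion.
ΔM = M₂ − M₁ = 237.2739 − 231.7525 = 5.5214 billion.

₳5.52 billion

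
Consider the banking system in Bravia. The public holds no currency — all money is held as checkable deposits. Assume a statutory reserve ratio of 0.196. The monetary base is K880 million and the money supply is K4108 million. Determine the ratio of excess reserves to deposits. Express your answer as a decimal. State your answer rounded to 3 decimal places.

Using m = M/MB = 4108/880 ≈ 4.668182. Since m = (1 + c)/(c + rr + e), the denominator satisfies c + rr + e = (1 + c)/m = (1 + 0) / 4.668182 ≈ 0.214216.
With c = 0 and rr = 0.196, the ratio of excess reserves to deposits is 0.214216 − 0 − 0.196 = 0.018216.

0.018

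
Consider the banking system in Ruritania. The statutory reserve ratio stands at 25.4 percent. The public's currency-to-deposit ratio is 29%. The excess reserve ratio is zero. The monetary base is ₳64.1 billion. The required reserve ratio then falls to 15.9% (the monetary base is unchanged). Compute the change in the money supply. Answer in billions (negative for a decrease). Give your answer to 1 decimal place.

₳32.2 billion

Initially m₁ = (1 + 0.29) / (0.254 + 0.29) ≈ 2.3713, so M₁ = 2.3713 × 64.1 ≈ 152.0003 billion.
After the change m₂ = (1 + 0.29) / (0.159 + 0.29) ≈ 2.8731, so M₂ = 2.8731 × 64.1 ≈ 184.1657 billion.
ΔM = M₂ − M₁ = 184.1657 − 152.0003 = 32.1654 billion.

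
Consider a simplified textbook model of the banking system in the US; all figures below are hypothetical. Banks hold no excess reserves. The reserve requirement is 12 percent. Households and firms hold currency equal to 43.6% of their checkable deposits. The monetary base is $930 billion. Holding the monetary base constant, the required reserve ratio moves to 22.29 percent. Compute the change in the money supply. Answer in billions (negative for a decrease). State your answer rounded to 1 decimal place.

-375.1 billion

Initially m₁ = (1 + 0.436) / (0.12 + 0.436) ≈ 2.58273, so M₁ = 2.58273 × 930 = 2401.9389 billion.
After the change m₂ = (1 + 0.436) / (0.2229 + 0.436) ≈ 2.17939, so M₂ = 2.17939 × 930 = 2026.8327 billion.
ΔM = M₂ − M₁ = 2026.8327 − 2401.9389 = -375.1062 billion.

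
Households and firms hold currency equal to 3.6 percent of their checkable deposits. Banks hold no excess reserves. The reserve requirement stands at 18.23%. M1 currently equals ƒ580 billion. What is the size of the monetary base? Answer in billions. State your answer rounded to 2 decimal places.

ƒ122.21 billion

The money multiplier is m = (1 + c) / (rr + c) = (1 + 0.036) / (0.1823 + 0.036) ≈ 4.745763.
MB = M / m = 580 / 4.745763 ≈ 122.2143 billion.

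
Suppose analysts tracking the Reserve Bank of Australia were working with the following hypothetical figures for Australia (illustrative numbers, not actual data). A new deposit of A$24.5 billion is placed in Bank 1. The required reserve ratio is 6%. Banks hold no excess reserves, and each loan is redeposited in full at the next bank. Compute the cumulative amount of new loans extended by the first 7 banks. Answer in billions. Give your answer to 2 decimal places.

A$134.93 billion

Bank i lends (1 − rr)^i of the original deposit: Bank 1 lends 24.5·0.9400 = 23.0300, Bank 2 lends 24.5·0.9400² = 21.6482, and so on.
Summing a geometric series: total = 24.5·[0.9400·(1 − 0.9400^7) / (1 − 0.9400)] ≈ 134.9260 billion.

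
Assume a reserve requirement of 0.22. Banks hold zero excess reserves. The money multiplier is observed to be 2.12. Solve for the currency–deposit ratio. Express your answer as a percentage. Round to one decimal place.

Using m = 2.12. From m = (1 + c)/(c + rr + e), rearranging gives 1 + c = m·(c + rr + e), so c·(1 − m) = m·(rr + e) − 1.
Hence c = [m·(rr + e) − 1]/(1 − m) = [2.12 × (0.22 + 0) − 1] / (1 − 2.12) ≈ 0.476429.

47.6%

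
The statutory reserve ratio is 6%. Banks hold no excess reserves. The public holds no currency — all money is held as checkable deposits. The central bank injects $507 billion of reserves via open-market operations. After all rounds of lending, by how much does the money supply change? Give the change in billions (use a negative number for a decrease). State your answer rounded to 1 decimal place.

$8450.0 billion

The simple money multiplier is m = 1/rr = 1/0.06 ≈ 16.66667.
An open-market purchase increases the monetary base by 507 billion, so ΔM = m × ΔMB = 16.66667 × 507 ≈ 8450.0017 billion.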